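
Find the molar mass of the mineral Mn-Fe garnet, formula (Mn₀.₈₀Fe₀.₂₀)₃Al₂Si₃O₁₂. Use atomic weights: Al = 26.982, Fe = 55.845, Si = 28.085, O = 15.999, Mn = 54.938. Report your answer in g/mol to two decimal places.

The formula mass is the sum 2.40*54.938 + 0.60*55.845 + 2*26.982 + 3*28.085 + 12*15.999.

495.57 g/mol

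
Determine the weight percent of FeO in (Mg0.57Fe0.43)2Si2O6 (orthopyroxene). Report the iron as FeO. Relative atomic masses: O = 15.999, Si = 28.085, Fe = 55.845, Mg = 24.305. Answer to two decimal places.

M((Mg0.57Fe0.43)2Si2O6) = 227.898 g/mol; M(FeO) = 71.844 g/mol.
Moles FeO per formula unit = 0.86 Fe ÷ 1 = 0.8600.
FeO fraction = (0.8600 × 71.844) / 227.898 = 61.786/227.898 = 0.2711.

27.11 wt%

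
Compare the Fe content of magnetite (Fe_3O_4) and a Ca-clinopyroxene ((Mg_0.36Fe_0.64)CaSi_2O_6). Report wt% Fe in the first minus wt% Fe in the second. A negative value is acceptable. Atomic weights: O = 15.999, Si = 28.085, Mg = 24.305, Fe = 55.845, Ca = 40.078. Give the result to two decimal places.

57.26 percentage points

First mineral: 167.535 g Fe in 231.531 g formula = 72.36 wt% Fe.
Second mineral: 35.741 g Fe in 236.733 g formula = 15.10 wt% Fe.
72.36% − 15.10% gives a difference of 57.26 percentage points.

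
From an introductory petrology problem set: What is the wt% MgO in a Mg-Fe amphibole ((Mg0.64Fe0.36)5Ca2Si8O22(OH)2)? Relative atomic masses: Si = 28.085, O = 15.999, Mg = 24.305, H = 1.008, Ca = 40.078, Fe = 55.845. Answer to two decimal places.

Molar mass of (Mg0.64Fe0.36)5Ca2Si8O22(OH)2 = 3.20×24.305 + 1.80×55.845 + 2×40.078 + 8×28.085 + 24×15.999 + 2×1.008 = 869.125 g/mol.
Each formula unit contains 3.20 Mg, equivalent to 3.20/1 = 3.2000 mol MgO.
M(MgO) = 1×24.305 + 1×15.999 = 40.304 g/mol.
Mass of MgO per formula unit = 3.2000 × 40.304 = 128.973 g.
MgO wt% = 128.973 / 869.125 × 100 = 14.84%.

14.84 wt%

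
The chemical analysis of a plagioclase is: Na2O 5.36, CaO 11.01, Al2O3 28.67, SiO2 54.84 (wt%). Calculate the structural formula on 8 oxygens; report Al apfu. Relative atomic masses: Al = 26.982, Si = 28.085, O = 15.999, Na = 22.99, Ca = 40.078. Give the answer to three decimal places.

5.36 wt% Na2O ÷ 61.979 g/mol = 0.08648 mol, giving 0.17296 Na and 0.08648 O.
11.01 wt% CaO ÷ 56.077 g/mol = 0.19634 mol, giving 0.19634 Ca and 0.19634 O.
28.67 wt% Al2O3 ÷ 101.961 g/mol = 0.28119 mol, giving 0.56238 Al and 0.84357 O.
54.84 wt% SiO2 ÷ 60.083 g/mol = 0.91274 mol, giving 0.91274 Si and 1.82548 O.
Oxygen sums to 2.95187; scaling by 8/2.95187 = 2.71015 puts the formula on 8 O.
Al: 0.56238 × 2.71015 = 1.524 atoms per formula unit.

1.524 Al apfu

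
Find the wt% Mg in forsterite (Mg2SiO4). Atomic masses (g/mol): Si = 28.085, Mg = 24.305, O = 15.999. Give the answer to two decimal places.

Molar mass of Mg2SiO4: 2*24.305 + 1*28.085 + 4*15.999 = 140.691 g/mol.
Mass of Mg per formula unit: 2 × 24.305 = 48.610 g.
Weight fraction Mg = 48.610 / 140.691 = 0.3455.

34.55 wt%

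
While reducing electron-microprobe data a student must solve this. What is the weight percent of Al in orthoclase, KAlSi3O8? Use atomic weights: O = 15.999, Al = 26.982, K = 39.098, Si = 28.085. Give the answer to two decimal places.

M(KAlSi3O8) = 278.327 g/mol.
Al contributes 1 × 26.982 = 26.982 g per mole.
26.982/278.327 = 0.0969 → 9.69%.

9.69 mass %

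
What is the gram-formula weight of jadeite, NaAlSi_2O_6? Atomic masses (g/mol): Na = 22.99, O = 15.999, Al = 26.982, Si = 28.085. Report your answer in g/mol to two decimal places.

202.14 g/mol

Na: 1 × 22.99 = 22.9900
Al: 1 × 26.982 = 26.9820
Si: 2 × 28.085 = 56.1700
O: 6 × 15.999 = 95.9940
Summing the contributions gives the formula mass.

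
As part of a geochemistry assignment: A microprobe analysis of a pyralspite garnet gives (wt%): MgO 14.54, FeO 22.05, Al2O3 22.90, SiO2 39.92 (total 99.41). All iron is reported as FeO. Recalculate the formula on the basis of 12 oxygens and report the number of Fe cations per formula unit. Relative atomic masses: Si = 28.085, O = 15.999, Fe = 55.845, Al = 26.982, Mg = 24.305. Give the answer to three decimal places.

MgO: 14.54/40.304 = 0.36076 mol → 0.36076 mol Mg, 0.36076 mol O.
FeO: 22.05/71.844 = 0.30691 mol → 0.30691 mol Fe, 0.30691 mol O.
Al2O3: 22.90/101.961 = 0.22460 mol → 0.44920 mol Al, 0.67380 mol O.
SiO2: 39.92/60.083 = 0.66441 mol → 0.66441 mol Si, 1.32882 mol O.
Total oxygen = 2.67029 mol. Normalization factor = 12/2.67029 = 4.49389.
Fe per 12 O = 0.30691 × 4.49389 = 1.379.

1.379 Fe apfu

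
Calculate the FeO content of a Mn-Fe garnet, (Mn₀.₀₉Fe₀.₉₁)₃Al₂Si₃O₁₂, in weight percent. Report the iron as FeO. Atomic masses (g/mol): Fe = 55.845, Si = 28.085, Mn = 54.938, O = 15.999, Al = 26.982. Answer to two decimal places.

39.42 wt%

Molar mass of (Mn₀.₀₉Fe₀.₉₁)₃Al₂Si₃O₁₂ = 0.27×54.938 + 2.73×55.845 + 2×26.982 + 3×28.085 + 12×15.999 = 497.497 g/mol.
Each formula unit contains 2.73 Fe, equivalent to 2.73/1 = 2.7300 mol FeO.
M(FeO) = 1×55.845 + 1×15.999 = 71.844 g/mol.
Mass of FeO per formula unit = 2.7300 × 71.844 = 196.134 g.
FeO wt% = 196.134 / 497.497 × 100 = 39.42%.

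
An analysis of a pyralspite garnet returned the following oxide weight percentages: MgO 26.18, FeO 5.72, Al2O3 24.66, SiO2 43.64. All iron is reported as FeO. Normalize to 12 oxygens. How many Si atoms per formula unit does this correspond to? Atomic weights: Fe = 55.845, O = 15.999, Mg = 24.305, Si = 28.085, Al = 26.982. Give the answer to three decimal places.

26.18 wt% MgO ÷ 40.304 g/mol = 0.64956 mol, giving 0.64956 Mg and 0.64956 O.
5.72 wt% FeO ÷ 71.844 g/mol = 0.07962 mol, giving 0.07962 Fe and 0.07962 O.
24.66 wt% Al2O3 ÷ 101.961 g/mol = 0.24186 mol, giving 0.48372 Al and 0.72558 O.
43.64 wt% SiO2 ÷ 60.083 g/mol = 0.72633 mol, giving 0.72633 Si and 1.45266 O.
Oxygen sums to 2.90742; scaling by 12/2.90742 = 4.12737 puts the formula on 12 O.
Si: 0.72633 × 4.12737 = 2.998 atoms per formula unit.

2.998 Si apfu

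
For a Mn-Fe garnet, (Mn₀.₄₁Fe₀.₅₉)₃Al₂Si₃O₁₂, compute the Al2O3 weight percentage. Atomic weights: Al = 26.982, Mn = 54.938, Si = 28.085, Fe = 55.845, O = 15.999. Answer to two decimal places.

20.53 wt%

Formula mass = 496.626 g/mol.
2 Al → 1.0000 mol Al2O3 per formula unit; M(Al2O3) = 101.961, so Al2O3 mass = 101.961 g.
101.961/496.626 × 100 = 20.53 wt%.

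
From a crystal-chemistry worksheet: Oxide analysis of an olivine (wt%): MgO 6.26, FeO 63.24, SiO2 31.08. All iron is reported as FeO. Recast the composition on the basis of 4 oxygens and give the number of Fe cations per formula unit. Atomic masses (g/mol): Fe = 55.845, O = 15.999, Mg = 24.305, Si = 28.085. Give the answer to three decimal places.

1.701 Fe apfu

MgO (M=40.304): mol = 0.15532; Mg = 0.15532, O = 0.15532.
FeO (M=71.844): mol = 0.88024; Fe = 0.88024, O = 0.88024.
SiO2 (M=60.083): mol = 0.51728; Si = 0.51728, O = 1.03456.
ΣO = 2.07012; factor = 4/ΣO = 1.93226.
Fe apfu = 0.88024 × 1.93226 = 1.701.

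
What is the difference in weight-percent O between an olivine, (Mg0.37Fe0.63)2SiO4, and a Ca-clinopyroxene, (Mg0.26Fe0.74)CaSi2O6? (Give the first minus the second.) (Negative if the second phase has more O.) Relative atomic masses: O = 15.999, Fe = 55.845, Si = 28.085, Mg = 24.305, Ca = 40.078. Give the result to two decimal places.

O in (Mg0.37Fe0.63)2SiO4: molar mass 180.431 g/mol; 4×15.999 = 63.996 g → 35.47 wt%.
O in (Mg0.26Fe0.74)CaSi2O6: molar mass 239.887 g/mol; 6×15.999 = 95.994 g → 40.02 wt%.
Difference = 35.47 − 40.02 = -4.55 percentage points.

-4.55 percentage points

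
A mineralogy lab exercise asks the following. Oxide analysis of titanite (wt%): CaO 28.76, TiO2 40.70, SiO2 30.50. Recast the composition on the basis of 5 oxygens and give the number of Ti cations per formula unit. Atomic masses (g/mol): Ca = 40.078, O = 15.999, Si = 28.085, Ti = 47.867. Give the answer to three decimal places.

CaO (M=56.077): mol = 0.51287; Ca = 0.51287, O = 0.51287.
TiO2 (M=79.865): mol = 0.50961; Ti = 0.50961, O = 1.01922.
SiO2 (M=60.083): mol = 0.50763; Si = 0.50763, O = 1.01526.
ΣO = 2.54735; factor = 5/ΣO = 1.96282.
Ti apfu = 0.50961 × 1.96282 = 1.000.

1.000 Ti apfu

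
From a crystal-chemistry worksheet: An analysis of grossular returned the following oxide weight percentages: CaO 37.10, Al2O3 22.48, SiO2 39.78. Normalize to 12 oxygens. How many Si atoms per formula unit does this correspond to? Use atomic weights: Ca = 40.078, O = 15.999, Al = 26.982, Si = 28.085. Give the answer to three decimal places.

37.10 wt% CaO ÷ 56.077 g/mol = 0.66159 mol, giving 0.66159 Ca and 0.66159 O.
22.48 wt% Al2O3 ÷ 101.961 g/mol = 0.22048 mol, giving 0.44096 Al and 0.66144 O.
39.78 wt% SiO2 ÷ 60.083 g/mol = 0.66208 mol, giving 0.66208 Si and 1.32416 O.
Oxygen sums to 2.64719; scaling by 12/2.64719 = 4.53311 puts the formula on 12 O.
Si: 0.66208 × 4.53311 = 3.001 atoms per formula unit.

3.001 Si apfu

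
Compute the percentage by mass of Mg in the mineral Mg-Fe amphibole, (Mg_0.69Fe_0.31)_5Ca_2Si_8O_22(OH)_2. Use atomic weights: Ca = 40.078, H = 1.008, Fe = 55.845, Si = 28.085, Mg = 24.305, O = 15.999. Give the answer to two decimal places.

9.74 mass %

Formula mass = 3.45·24.305 + 1.55·55.845 + 2·40.078 + 8·28.085 + 24·15.999 + 2·1.008 = 861.240 g/mol, of which 83.852 g is Mg.
So Mg makes up 83.852/861.240 = 0.0974 of the mass, i.e. 9.74%.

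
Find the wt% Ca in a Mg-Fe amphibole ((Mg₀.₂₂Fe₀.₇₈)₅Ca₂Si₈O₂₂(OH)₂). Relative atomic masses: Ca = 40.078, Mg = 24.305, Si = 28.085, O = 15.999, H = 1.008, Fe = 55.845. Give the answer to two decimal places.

8.57 mass %

Molar mass of (Mg₀.₂₂Fe₀.₇₈)₅Ca₂Si₈O₂₂(OH)₂: 1.10×24.305 + 3.90×55.845 + 2×40.078 + 8×28.085 + 24×15.999 + 2×1.008 = 935.359 g/mol.
Mass of Ca per formula unit: 2 × 40.078 = 80.156 g.
Weight fraction Ca = 80.156 / 935.359 = 0.0857.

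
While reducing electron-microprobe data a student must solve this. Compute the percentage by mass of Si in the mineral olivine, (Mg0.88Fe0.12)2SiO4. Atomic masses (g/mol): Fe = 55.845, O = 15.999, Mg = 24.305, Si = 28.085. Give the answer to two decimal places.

18.94 weight percent

Formula mass = 1.76·24.305 + 0.24·55.845 + 1·28.085 + 4·15.999 = 148.261 g/mol, of which 28.085 g is Si.
So Si makes up 28.085/148.261 = 0.1894 of the mass, i.e. 18.94%.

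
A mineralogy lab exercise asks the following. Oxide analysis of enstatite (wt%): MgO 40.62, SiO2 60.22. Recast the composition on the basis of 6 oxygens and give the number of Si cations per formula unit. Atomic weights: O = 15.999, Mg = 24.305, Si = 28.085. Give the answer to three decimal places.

MgO: 40.62/40.304 = 1.00784 mol → 1.00784 mol Mg, 1.00784 mol O.
SiO2: 60.22/60.083 = 1.00228 mol → 1.00228 mol Si, 2.00456 mol O.
Total oxygen = 3.01240 mol. Normalization factor = 6/3.01240 = 1.99177.
Si per 6 O = 1.00228 × 1.99177 = 1.996.

1.996 Si apfu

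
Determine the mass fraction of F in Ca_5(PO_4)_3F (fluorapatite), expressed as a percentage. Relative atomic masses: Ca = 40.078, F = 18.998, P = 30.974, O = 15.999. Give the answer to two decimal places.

3.77 weight percent

Molar mass of Ca_5(PO_4)_3F: 5·40.078 + 3·30.974 + 12·15.999 + 1·18.998 = 504.298 g/mol.
Mass of F per formula unit: 1 × 18.998 = 18.998 g.
Weight fraction F = 18.998 / 504.298 = 0.0377.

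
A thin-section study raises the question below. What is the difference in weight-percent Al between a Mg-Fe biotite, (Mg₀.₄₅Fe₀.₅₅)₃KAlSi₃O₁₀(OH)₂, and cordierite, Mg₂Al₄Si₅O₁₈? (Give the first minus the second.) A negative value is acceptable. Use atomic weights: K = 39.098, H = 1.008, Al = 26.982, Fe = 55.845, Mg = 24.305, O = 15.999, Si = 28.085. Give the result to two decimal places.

M((Mg₀.₄₅Fe₀.₅₅)₃KAlSi₃O₁₀(OH)₂) = 469.295 g/mol, so wt% Al = 26.982/469.295 × 100 = 5.75%.
M(Mg₂Al₄Si₅O₁₈) = 584.945 g/mol, so wt% Al = 107.928/584.945 × 100 = 18.45%.
5.75 − 18.45 = -12.70 pp.

-12.70 percentage points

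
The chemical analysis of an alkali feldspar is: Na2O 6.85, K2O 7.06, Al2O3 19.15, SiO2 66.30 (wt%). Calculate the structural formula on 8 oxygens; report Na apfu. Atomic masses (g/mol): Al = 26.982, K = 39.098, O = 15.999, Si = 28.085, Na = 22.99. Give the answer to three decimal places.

6.85 wt% Na2O ÷ 61.979 g/mol = 0.11052 mol, giving 0.22104 Na and 0.11052 O.
7.06 wt% K2O ÷ 94.195 g/mol = 0.07495 mol, giving 0.14990 K and 0.07495 O.
19.15 wt% Al2O3 ÷ 101.961 g/mol = 0.18782 mol, giving 0.37564 Al and 0.56346 O.
66.30 wt% SiO2 ÷ 60.083 g/mol = 1.10347 mol, giving 1.10347 Si and 2.20694 O.
Oxygen sums to 2.95587; scaling by 8/2.95587 = 2.70648 puts the formula on 8 O.
Na: 0.22104 × 2.70648 = 0.598 atoms per formula unit.

0.598 Na apfu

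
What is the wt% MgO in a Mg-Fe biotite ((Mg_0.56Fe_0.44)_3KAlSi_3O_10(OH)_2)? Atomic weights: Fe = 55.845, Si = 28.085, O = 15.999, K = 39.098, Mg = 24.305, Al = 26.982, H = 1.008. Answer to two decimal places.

Formula mass = 458.887 g/mol.
1.68 Mg → 1.6800 mol MgO per formula unit; M(MgO) = 40.304, so MgO mass = 67.711 g.
67.711/458.887 × 100 = 14.76 wt%.

14.76 wt%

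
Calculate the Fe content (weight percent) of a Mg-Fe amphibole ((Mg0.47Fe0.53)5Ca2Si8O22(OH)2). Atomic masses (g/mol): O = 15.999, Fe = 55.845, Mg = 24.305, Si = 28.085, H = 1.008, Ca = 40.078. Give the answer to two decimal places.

M((Mg0.47Fe0.53)5Ca2Si8O22(OH)2) = 895.934 g/mol.
Fe contributes 2.65 × 55.845 = 147.989 g per mole.
147.989/895.934 = 0.1652 → 16.52%.

16.52 weight percent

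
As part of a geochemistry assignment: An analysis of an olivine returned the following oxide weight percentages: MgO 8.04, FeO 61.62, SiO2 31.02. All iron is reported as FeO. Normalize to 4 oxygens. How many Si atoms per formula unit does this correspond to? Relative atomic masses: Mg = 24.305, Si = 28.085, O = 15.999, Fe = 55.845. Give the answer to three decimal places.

0.988 Si apfu

MgO (M=40.304): mol = 0.19948; Mg = 0.19948, O = 0.19948.
FeO (M=71.844): mol = 0.85769; Fe = 0.85769, O = 0.85769.
SiO2 (M=60.083): mol = 0.51629; Si = 0.51629, O = 1.03258.
ΣO = 2.08975; factor = 4/ΣO = 1.91410.
Si apfu = 0.51629 × 1.91410 = 0.988.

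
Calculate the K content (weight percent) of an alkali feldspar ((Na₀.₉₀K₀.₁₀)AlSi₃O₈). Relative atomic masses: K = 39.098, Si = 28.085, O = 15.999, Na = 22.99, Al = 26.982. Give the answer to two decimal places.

1.48 weight percent

Molar mass of (Na₀.₉₀K₀.₁₀)AlSi₃O₈: 0.90*22.99 + 0.10*39.098 + 1*26.982 + 3*28.085 + 8*15.999 = 263.830 g/mol.
Mass of K per formula unit: 0.10 × 39.098 = 3.910 g.
Weight fraction K = 3.910 / 263.830 = 0.0148.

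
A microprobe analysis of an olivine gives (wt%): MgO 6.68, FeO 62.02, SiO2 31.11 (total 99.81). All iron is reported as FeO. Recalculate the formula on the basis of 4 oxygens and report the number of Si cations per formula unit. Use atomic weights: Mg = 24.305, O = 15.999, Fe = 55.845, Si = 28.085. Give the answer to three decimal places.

MgO (M=40.304): mol = 0.16574; Mg = 0.16574, O = 0.16574.
FeO (M=71.844): mol = 0.86326; Fe = 0.86326, O = 0.86326.
SiO2 (M=60.083): mol = 0.51778; Si = 0.51778, O = 1.03556.
ΣO = 2.06456; factor = 4/ΣO = 1.93746.
Si apfu = 0.51778 × 1.93746 = 1.003.

1.003 Si apfu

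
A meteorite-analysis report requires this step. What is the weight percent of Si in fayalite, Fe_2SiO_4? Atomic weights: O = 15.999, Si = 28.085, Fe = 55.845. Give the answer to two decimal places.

M(Fe_2SiO_4) = 203.771 g/mol.
Si contributes 1 × 28.085 = 28.085 g per mole.
28.085/203.771 = 0.1378 → 13.78%.

13.78 weight percent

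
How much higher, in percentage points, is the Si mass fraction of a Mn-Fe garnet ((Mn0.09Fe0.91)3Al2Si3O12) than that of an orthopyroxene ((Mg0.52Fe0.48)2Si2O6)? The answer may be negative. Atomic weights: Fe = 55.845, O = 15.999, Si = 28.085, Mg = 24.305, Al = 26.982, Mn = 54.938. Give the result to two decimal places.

-7.37 percentage points

Si in (Mn0.09Fe0.91)3Al2Si3O12: molar mass 497.497 g/mol; 3×28.085 = 84.255 g → 16.94 wt%.
Si in (Mg0.52Fe0.48)2Si2O6: molar mass 231.052 g/mol; 2×28.085 = 56.170 g → 24.31 wt%.
Difference = 16.94 − 24.31 = -7.37 percentage points.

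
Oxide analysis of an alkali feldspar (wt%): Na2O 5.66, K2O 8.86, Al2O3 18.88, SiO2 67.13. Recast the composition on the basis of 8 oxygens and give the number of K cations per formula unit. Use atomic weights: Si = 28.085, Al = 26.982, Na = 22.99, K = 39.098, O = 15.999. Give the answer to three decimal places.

5.66 wt% Na2O ÷ 61.979 g/mol = 0.09132 mol, giving 0.18264 Na and 0.09132 O.
8.86 wt% K2O ÷ 94.195 g/mol = 0.09406 mol, giving 0.18812 K and 0.09406 O.
18.88 wt% Al2O3 ÷ 101.961 g/mol = 0.18517 mol, giving 0.37034 Al and 0.55551 O.
67.13 wt% SiO2 ÷ 60.083 g/mol = 1.11729 mol, giving 1.11729 Si and 2.23458 O.
Oxygen sums to 2.97547; scaling by 8/2.97547 = 2.68865 puts the formula on 8 O.
K: 0.18812 × 2.68865 = 0.506 atoms per formula unit.

0.506 K apfu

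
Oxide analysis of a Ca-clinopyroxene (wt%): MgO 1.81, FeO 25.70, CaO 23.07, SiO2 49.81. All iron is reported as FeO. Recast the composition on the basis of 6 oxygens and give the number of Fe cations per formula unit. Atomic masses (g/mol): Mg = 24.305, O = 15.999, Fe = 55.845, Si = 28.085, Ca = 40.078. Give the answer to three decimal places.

0.868 Fe apfu

1.81 wt% MgO ÷ 40.304 g/mol = 0.04491 mol, giving 0.04491 Mg and 0.04491 O.
25.70 wt% FeO ÷ 71.844 g/mol = 0.35772 mol, giving 0.35772 Fe and 0.35772 O.
23.07 wt% CaO ÷ 56.077 g/mol = 0.41140 mol, giving 0.41140 Ca and 0.41140 O.
49.81 wt% SiO2 ÷ 60.083 g/mol = 0.82902 mol, giving 0.82902 Si and 1.65804 O.
Oxygen sums to 2.47207; scaling by 6/2.47207 = 2.42712 puts the formula on 6 O.
Fe: 0.35772 × 2.42712 = 0.868 atoms per formula unit.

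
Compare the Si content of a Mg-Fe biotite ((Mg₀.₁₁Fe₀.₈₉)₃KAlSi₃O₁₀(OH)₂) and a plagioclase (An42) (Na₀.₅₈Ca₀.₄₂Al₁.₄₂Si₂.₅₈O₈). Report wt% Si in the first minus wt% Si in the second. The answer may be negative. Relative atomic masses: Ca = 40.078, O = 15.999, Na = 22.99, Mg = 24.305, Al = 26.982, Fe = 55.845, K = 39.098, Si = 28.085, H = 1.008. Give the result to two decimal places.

-10.14 percentage points

M((Mg₀.₁₁Fe₀.₈₉)₃KAlSi₃O₁₀(OH)₂) = 501.466 g/mol, so wt% Si = 84.255/501.466 × 100 = 16.80%.
M(Na₀.₅₈Ca₀.₄₂Al₁.₄₂Si₂.₅₈O₈) = 268.933 g/mol, so wt% Si = 72.459/268.933 × 100 = 26.94%.
16.80 − 26.94 = -10.14 pp.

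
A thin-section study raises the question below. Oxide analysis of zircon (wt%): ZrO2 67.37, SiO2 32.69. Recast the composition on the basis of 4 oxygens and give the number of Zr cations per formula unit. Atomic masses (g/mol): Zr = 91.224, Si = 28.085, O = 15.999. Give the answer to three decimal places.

1.002 Zr apfu

ZrO2: 67.37/123.222 = 0.54674 mol → 0.54674 mol Zr, 1.09348 mol O.
SiO2: 32.69/60.083 = 0.54408 mol → 0.54408 mol Si, 1.08816 mol O.
Total oxygen = 2.18164 mol. Normalization factor = 4/2.18164 = 1.83348.
Zr per 4 O = 0.54674 × 1.83348 = 1.002.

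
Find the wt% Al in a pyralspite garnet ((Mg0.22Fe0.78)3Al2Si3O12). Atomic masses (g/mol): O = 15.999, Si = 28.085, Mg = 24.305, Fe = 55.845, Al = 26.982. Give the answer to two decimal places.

M((Mg0.22Fe0.78)3Al2Si3O12) = 476.926 g/mol.
Al contributes 2 × 26.982 = 53.964 g per mole.
53.964/476.926 = 0.1131 → 11.31%.

11.31 weight percent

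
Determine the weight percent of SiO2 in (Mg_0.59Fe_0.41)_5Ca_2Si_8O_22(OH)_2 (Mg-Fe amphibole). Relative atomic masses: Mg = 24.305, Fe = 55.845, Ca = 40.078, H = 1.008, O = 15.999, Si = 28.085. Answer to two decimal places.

54.81 wt%

Molar mass of (Mg_0.59Fe_0.41)_5Ca_2Si_8O_22(OH)_2 = 2.95·24.305 + 2.05·55.845 + 2·40.078 + 8·28.085 + 24·15.999 + 2·1.008 = 877.010 g/mol.
Each formula unit contains 8 Si, equivalent to 8/1 = 8.0000 mol SiO2.
M(SiO2) = 1×28.085 + 2×15.999 = 60.083 g/mol.
Mass of SiO2 per formula unit = 8.0000 × 60.083 = 480.664 g.
SiO2 wt% = 480.664 / 877.010 × 100 = 54.81%.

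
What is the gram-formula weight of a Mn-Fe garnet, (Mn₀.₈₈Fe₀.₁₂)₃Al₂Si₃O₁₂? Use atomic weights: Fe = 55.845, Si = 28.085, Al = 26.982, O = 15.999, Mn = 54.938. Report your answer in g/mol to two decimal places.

Mn: 2.64 × 54.938 = 145.0363
Fe: 0.36 × 55.845 = 20.1042
Al: 2 × 26.982 = 53.9640
Si: 3 × 28.085 = 84.2550
O: 12 × 15.999 = 191.9880
Summing the contributions gives the formula mass.

495.35 g/mol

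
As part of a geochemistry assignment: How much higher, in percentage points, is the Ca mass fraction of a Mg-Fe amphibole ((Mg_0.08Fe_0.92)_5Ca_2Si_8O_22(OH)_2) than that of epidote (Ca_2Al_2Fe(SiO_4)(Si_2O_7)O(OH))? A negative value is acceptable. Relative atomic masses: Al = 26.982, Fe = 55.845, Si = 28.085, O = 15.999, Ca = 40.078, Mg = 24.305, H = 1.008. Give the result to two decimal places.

Ca in (Mg_0.08Fe_0.92)_5Ca_2Si_8O_22(OH)_2: molar mass 957.437 g/mol; 2×40.078 = 80.156 g → 8.37 wt%.
Ca in Ca_2Al_2Fe(SiO_4)(Si_2O_7)O(OH): molar mass 483.215 g/mol; 2×40.078 = 80.156 g → 16.59 wt%.
Difference = 8.37 − 16.59 = -8.22 percentage points.

-8.22 percentage points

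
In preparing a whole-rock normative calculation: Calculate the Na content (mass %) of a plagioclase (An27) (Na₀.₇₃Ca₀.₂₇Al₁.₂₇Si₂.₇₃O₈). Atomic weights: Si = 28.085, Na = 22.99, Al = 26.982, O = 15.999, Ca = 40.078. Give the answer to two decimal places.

Molar mass of Na₀.₇₃Ca₀.₂₇Al₁.₂₇Si₂.₇₃O₈: 0.73·22.99 + 0.27·40.078 + 1.27·26.982 + 2.73·28.085 + 8·15.999 = 266.535 g/mol.
Mass of Na per formula unit: 0.73 × 22.99 = 16.783 g.
Weight fraction Na = 16.783 / 266.535 = 0.0630.

6.30 mass %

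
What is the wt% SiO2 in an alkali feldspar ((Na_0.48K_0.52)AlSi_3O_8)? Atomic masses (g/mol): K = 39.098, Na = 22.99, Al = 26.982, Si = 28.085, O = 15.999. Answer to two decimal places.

66.61 wt%

M((Na_0.48K_0.52)AlSi_3O_8) = 270.595 g/mol; M(SiO2) = 60.083 g/mol.
Moles SiO2 per formula unit = 3 Si ÷ 1 = 3.0000.
SiO2 fraction = (3.0000 × 60.083) / 270.595 = 180.249/270.595 = 0.6661.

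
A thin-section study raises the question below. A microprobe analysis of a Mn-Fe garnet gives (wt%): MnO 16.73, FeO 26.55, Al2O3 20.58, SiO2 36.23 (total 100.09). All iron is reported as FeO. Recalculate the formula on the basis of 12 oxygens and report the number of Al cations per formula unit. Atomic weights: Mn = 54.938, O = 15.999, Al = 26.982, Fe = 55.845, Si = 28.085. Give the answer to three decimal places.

16.73 wt% MnO ÷ 70.937 g/mol = 0.23584 mol, giving 0.23584 Mn and 0.23584 O.
26.55 wt% FeO ÷ 71.844 g/mol = 0.36955 mol, giving 0.36955 Fe and 0.36955 O.
20.58 wt% Al2O3 ÷ 101.961 g/mol = 0.20184 mol, giving 0.40368 Al and 0.60552 O.
36.23 wt% SiO2 ÷ 60.083 g/mol = 0.60300 mol, giving 0.60300 Si and 1.20600 O.
Oxygen sums to 2.41691; scaling by 12/2.41691 = 4.96502 puts the formula on 12 O.
Al: 0.40368 × 4.96502 = 2.004 atoms per formula unit.

2.004 Al apfu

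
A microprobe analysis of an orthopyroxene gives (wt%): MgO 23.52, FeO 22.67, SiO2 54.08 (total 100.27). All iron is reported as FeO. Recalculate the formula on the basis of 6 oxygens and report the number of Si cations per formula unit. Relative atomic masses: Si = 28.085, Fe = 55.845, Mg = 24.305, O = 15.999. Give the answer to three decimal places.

2.001 Si apfu

MgO (M=40.304): mol = 0.58356; Mg = 0.58356, O = 0.58356.
FeO (M=71.844): mol = 0.31554; Fe = 0.31554, O = 0.31554.
SiO2 (M=60.083): mol = 0.90009; Si = 0.90009, O = 1.80018.
ΣO = 2.69928; factor = 6/ΣO = 2.22281.
Si apfu = 0.90009 × 2.22281 = 2.001.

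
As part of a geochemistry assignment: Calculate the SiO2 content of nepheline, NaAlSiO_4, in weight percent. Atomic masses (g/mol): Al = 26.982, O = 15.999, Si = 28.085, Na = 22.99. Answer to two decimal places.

Molar mass of NaAlSiO_4 = 1×22.99 + 1×26.982 + 1×28.085 + 4×15.999 = 142.053 g/mol.
Each formula unit contains 1 Si, equivalent to 1/1 = 1.0000 mol SiO2.
M(SiO2) = 1×28.085 + 2×15.999 = 60.083 g/mol.
Mass of SiO2 per formula unit = 1.0000 × 60.083 = 60.083 g.
SiO2 wt% = 60.083 / 142.053 × 100 = 42.30%.

42.30 wt%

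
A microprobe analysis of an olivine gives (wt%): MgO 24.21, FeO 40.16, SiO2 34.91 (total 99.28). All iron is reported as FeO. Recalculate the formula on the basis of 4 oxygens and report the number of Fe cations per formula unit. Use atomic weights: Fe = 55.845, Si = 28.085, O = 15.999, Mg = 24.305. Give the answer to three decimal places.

0.963 Fe apfu

MgO (M=40.304): mol = 0.60068; Mg = 0.60068, O = 0.60068.
FeO (M=71.844): mol = 0.55899; Fe = 0.55899, O = 0.55899.
SiO2 (M=60.083): mol = 0.58103; Si = 0.58103, O = 1.16206.
ΣO = 2.32173; factor = 4/ΣO = 1.72285.
Fe apfu = 0.55899 × 1.72285 = 0.963.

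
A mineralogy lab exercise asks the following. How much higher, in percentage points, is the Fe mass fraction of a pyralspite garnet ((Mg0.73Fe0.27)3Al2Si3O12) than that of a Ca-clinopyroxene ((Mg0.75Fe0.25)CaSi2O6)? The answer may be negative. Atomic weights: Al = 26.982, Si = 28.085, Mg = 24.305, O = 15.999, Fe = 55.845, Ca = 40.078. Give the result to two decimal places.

First mineral: 45.234 g Fe in 428.669 g formula = 10.55 wt% Fe.
Second mineral: 13.961 g Fe in 224.432 g formula = 6.22 wt% Fe.
10.55% − 6.22% gives a difference of 4.33 percentage points.

4.33 percentage points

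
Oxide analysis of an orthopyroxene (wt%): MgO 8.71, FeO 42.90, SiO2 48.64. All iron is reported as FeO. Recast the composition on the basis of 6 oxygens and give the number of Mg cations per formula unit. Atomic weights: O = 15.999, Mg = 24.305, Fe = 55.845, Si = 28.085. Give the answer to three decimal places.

0.533 Mg apfu

MgO: 8.71/40.304 = 0.21611 mol → 0.21611 mol Mg, 0.21611 mol O.
FeO: 42.90/71.844 = 0.59713 mol → 0.59713 mol Fe, 0.59713 mol O.
SiO2: 48.64/60.083 = 0.80955 mol → 0.80955 mol Si, 1.61910 mol O.
Total oxygen = 2.43234 mol. Normalization factor = 6/2.43234 = 2.46676.
Mg per 6 O = 0.21611 × 2.46676 = 0.533.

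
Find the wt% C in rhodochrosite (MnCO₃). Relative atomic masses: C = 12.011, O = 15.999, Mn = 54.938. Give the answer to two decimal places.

10.45 mass %

M(MnCO₃) = 114.946 g/mol.
C contributes 1 × 12.011 = 12.011 g per mole.
12.011/114.946 = 0.1045 → 10.45%.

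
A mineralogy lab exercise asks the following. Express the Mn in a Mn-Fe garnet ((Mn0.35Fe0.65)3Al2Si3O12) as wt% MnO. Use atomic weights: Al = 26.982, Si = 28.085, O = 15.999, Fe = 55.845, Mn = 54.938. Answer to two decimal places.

14.99 wt%

M((Mn0.35Fe0.65)3Al2Si3O12) = 496.790 g/mol; M(MnO) = 70.937 g/mol.
Moles MnO per formula unit = 1.05 Mn ÷ 1 = 1.0500.
MnO fraction = (1.0500 × 70.937) / 496.790 = 74.484/496.790 = 0.1499.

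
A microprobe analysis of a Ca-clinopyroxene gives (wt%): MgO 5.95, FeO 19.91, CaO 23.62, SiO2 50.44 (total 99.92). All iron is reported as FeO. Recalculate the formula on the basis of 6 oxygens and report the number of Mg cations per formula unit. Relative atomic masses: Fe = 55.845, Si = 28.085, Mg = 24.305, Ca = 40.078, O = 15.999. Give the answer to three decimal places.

5.95 wt% MgO ÷ 40.304 g/mol = 0.14763 mol, giving 0.14763 Mg and 0.14763 O.
19.91 wt% FeO ÷ 71.844 g/mol = 0.27713 mol, giving 0.27713 Fe and 0.27713 O.
23.62 wt% CaO ÷ 56.077 g/mol = 0.42121 mol, giving 0.42121 Ca and 0.42121 O.
50.44 wt% SiO2 ÷ 60.083 g/mol = 0.83951 mol, giving 0.83951 Si and 1.67902 O.
Oxygen sums to 2.52499; scaling by 6/2.52499 = 2.37625 puts the formula on 6 O.
Mg: 0.14763 × 2.37625 = 0.351 atoms per formula unit.

0.351 Mg apfu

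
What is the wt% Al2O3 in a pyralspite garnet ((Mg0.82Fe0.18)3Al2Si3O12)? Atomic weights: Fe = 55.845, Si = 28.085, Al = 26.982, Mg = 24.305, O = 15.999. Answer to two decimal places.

24.27 wt%

Formula mass = 420.154 g/mol.
2 Al → 1.0000 mol Al2O3 per formula unit; M(Al2O3) = 101.961, so Al2O3 mass = 101.961 g.
101.961/420.154 × 100 = 24.27 wt%.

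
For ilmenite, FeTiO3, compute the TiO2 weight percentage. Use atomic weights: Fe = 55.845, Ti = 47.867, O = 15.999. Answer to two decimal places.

Molar mass of FeTiO3 = 1·55.845 + 1·47.867 + 3·15.999 = 151.709 g/mol.
Each formula unit contains 1 Ti, equivalent to 1/1 = 1.0000 mol TiO2.
M(TiO2) = 1×47.867 + 2×15.999 = 79.865 g/mol.
Mass of TiO2 per formula unit = 1.0000 × 79.865 = 79.865 g.
TiO2 wt% = 79.865 / 151.709 × 100 = 52.64%.

52.64 wt%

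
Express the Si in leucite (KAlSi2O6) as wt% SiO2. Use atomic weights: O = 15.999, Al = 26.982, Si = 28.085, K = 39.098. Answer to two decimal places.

Molar mass of KAlSi2O6 = 1·39.098 + 1·26.982 + 2·28.085 + 6·15.999 = 218.244 g/mol.
Each formula unit contains 2 Si, equivalent to 2/1 = 2.0000 mol SiO2.
M(SiO2) = 1×28.085 + 2×15.999 = 60.083 g/mol.
Mass of SiO2 per formula unit = 2.0000 × 60.083 = 120.166 g.
SiO2 wt% = 120.166 / 218.244 × 100 = 55.06%.

55.06 wt%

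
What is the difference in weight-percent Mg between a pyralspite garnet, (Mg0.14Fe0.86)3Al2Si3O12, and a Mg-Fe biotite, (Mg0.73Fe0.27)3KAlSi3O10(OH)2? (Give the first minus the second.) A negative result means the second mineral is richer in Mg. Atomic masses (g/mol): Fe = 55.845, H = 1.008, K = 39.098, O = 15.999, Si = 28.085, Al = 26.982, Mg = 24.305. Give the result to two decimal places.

Mg in (Mg0.14Fe0.86)3Al2Si3O12: molar mass 484.495 g/mol; 0.42×24.305 = 10.208 g → 2.11 wt%.
Mg in (Mg0.73Fe0.27)3KAlSi3O10(OH)2: molar mass 442.801 g/mol; 2.19×24.305 = 53.228 g → 12.02 wt%.
Difference = 2.11 − 12.02 = -9.91 percentage points.

-9.91 percentage points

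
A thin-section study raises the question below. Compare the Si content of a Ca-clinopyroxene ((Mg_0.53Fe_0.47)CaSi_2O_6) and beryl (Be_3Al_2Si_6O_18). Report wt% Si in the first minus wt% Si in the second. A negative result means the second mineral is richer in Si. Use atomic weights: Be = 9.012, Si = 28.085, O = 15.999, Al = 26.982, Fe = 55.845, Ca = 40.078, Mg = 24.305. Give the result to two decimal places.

M((Mg_0.53Fe_0.47)CaSi_2O_6) = 231.371 g/mol, so wt% Si = 56.170/231.371 × 100 = 24.28%.
M(Be_3Al_2Si_6O_18) = 537.492 g/mol, so wt% Si = 168.510/537.492 × 100 = 31.35%.
24.28 − 31.35 = -7.07 pp.

-7.07 percentage points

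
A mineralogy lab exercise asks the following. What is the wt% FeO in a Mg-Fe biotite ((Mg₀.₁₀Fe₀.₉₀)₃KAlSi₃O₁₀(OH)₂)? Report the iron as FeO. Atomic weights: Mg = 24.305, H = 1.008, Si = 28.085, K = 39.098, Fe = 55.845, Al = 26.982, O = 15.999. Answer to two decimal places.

Molar mass of (Mg₀.₁₀Fe₀.₉₀)₃KAlSi₃O₁₀(OH)₂ = 0.30*24.305 + 2.70*55.845 + 1*39.098 + 1*26.982 + 3*28.085 + 12*15.999 + 2*1.008 = 502.412 g/mol.
Each formula unit contains 2.70 Fe, equivalent to 2.70/1 = 2.7000 mol FeO.
M(FeO) = 1×55.845 + 1×15.999 = 71.844 g/mol.
Mass of FeO per formula unit = 2.7000 × 71.844 = 193.979 g.
FeO wt% = 193.979 / 502.412 × 100 = 38.61%.

38.61 wt%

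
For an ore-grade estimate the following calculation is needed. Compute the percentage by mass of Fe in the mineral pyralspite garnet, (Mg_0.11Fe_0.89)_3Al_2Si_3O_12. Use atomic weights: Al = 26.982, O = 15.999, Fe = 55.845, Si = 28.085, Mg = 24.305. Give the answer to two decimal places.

Formula mass = 0.33*24.305 + 2.67*55.845 + 2*26.982 + 3*28.085 + 12*15.999 = 487.334 g/mol, of which 149.106 g is Fe.
So Fe makes up 149.106/487.334 = 0.3060 of the mass, i.e. 30.60%.

30.60 wt%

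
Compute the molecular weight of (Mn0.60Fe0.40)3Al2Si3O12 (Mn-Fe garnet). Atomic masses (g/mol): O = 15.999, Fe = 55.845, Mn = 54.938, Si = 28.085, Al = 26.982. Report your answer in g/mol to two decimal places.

496.11 g/mol

M = 1.80×54.938 + 1.20×55.845 + 2×26.982 + 3×28.085 + 12×15.999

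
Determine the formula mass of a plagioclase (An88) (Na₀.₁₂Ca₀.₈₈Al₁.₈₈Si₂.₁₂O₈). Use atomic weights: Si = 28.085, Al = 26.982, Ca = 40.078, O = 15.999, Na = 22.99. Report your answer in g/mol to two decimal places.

276.29 g/mol

M = 0.12(22.99) + 0.88(40.078) + 1.88(26.982) + 2.12(28.085) + 8(15.999)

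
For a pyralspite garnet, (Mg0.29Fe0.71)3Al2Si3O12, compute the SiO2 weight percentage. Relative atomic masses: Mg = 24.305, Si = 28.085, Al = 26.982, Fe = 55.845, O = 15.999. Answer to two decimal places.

38.33 wt%

Molar mass of (Mg0.29Fe0.71)3Al2Si3O12 = 0.87·24.305 + 2.13·55.845 + 2·26.982 + 3·28.085 + 12·15.999 = 470.302 g/mol.
Each formula unit contains 3 Si, equivalent to 3/1 = 3.0000 mol SiO2.
M(SiO2) = 1×28.085 + 2×15.999 = 60.083 g/mol.
Mass of SiO2 per formula unit = 3.0000 × 60.083 = 180.249 g.
SiO2 wt% = 180.249 / 470.302 × 100 = 38.33%.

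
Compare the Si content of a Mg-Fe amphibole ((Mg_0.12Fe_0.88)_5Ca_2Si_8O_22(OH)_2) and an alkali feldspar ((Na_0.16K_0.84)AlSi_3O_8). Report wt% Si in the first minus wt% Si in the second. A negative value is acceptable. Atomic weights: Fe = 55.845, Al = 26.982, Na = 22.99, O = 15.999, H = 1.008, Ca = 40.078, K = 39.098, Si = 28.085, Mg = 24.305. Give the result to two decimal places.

First mineral: 224.680 g Si in 951.129 g formula = 23.62 wt% Si.
Second mineral: 84.255 g Si in 275.750 g formula = 30.55 wt% Si.
23.62% − 30.55% gives a difference of -6.93 percentage points.

-6.93 percentage points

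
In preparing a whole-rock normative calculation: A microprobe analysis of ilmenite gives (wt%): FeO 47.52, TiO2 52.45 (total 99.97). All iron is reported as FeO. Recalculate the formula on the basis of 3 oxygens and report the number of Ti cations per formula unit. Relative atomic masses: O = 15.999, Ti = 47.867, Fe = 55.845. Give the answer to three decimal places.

0.998 Ti apfu

FeO (M=71.844): mol = 0.66143; Fe = 0.66143, O = 0.66143.
TiO2 (M=79.865): mol = 0.65673; Ti = 0.65673, O = 1.31346.
ΣO = 1.97489; factor = 3/ΣO = 1.51907.
Ti apfu = 0.65673 × 1.51907 = 0.998.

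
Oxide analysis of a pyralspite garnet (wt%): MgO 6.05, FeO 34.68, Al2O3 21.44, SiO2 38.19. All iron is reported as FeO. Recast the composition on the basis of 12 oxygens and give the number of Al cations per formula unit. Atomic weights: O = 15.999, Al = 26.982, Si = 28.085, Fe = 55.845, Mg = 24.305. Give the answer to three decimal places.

1.991 Al apfu

MgO: 6.05/40.304 = 0.15011 mol → 0.15011 mol Mg, 0.15011 mol O.
FeO: 34.68/71.844 = 0.48271 mol → 0.48271 mol Fe, 0.48271 mol O.
Al2O3: 21.44/101.961 = 0.21028 mol → 0.42056 mol Al, 0.63084 mol O.
SiO2: 38.19/60.083 = 0.63562 mol → 0.63562 mol Si, 1.27124 mol O.
Total oxygen = 2.53490 mol. Normalization factor = 12/2.53490 = 4.73391.
Al per 12 O = 0.42056 × 4.73391 = 1.991.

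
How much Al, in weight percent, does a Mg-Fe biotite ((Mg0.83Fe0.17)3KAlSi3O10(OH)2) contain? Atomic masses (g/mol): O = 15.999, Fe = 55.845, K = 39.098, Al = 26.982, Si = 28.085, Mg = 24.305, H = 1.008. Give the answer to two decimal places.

6.23 weight percent

Molar mass of (Mg0.83Fe0.17)3KAlSi3O10(OH)2: 2.49*24.305 + 0.51*55.845 + 1*39.098 + 1*26.982 + 3*28.085 + 12*15.999 + 2*1.008 = 433.339 g/mol.
Mass of Al per formula unit: 1 × 26.982 = 26.982 g.
Weight fraction Al = 26.982 / 433.339 = 0.0623.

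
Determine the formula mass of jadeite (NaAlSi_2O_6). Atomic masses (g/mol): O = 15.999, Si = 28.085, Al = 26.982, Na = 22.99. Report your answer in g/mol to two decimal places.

202.14 g/mol

M = 1(22.99) + 1(26.982) + 2(28.085) + 6(15.999)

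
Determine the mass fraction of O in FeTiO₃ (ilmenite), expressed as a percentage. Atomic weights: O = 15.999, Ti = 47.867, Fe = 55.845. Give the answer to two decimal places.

31.64 wt%

Molar mass of FeTiO₃: 1*55.845 + 1*47.867 + 3*15.999 = 151.709 g/mol.
Mass of O per formula unit: 3 × 15.999 = 47.997 g.
Weight fraction O = 47.997 / 151.709 = 0.3164.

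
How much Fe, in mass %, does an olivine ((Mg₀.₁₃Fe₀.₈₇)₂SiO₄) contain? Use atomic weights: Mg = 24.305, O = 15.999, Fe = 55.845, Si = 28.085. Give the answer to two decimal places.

49.69 mass %

Formula mass = 0.26*24.305 + 1.74*55.845 + 1*28.085 + 4*15.999 = 195.571 g/mol, of which 97.170 g is Fe.
So Fe makes up 97.170/195.571 = 0.4969 of the mass, i.e. 49.69%.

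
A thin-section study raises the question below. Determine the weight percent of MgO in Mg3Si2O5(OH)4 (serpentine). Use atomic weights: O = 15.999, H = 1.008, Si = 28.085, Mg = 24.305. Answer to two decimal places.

43.63 wt%

M(Mg3Si2O5(OH)4) = 277.108 g/mol; M(MgO) = 40.304 g/mol.
Moles MgO per formula unit = 3 Mg ÷ 1 = 3.0000.
MgO fraction = (3.0000 × 40.304) / 277.108 = 120.912/277.108 = 0.4363.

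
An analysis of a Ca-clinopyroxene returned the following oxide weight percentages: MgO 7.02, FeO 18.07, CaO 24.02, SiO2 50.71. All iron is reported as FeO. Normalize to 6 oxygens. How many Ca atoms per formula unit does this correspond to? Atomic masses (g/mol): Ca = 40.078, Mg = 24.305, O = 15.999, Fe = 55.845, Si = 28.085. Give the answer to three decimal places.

1.011 Ca apfu

MgO (M=40.304): mol = 0.17418; Mg = 0.17418, O = 0.17418.
FeO (M=71.844): mol = 0.25152; Fe = 0.25152, O = 0.25152.
CaO (M=56.077): mol = 0.42834; Ca = 0.42834, O = 0.42834.
SiO2 (M=60.083): mol = 0.84400; Si = 0.84400, O = 1.68800.
ΣO = 2.54204; factor = 6/ΣO = 2.36031.
Ca apfu = 0.42834 × 2.36031 = 1.011.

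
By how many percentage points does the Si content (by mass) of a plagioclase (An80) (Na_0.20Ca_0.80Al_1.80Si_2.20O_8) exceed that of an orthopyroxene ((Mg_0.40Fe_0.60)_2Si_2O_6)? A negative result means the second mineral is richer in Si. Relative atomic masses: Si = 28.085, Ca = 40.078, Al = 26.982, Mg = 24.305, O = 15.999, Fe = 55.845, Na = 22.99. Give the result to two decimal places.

Si in Na_0.20Ca_0.80Al_1.80Si_2.20O_8: molar mass 275.007 g/mol; 2.20×28.085 = 61.787 g → 22.47 wt%.
Si in (Mg_0.40Fe_0.60)_2Si_2O_6: molar mass 238.622 g/mol; 2×28.085 = 56.170 g → 23.54 wt%.
Difference = 22.47 − 23.54 = -1.07 percentage points.

-1.07 percentage points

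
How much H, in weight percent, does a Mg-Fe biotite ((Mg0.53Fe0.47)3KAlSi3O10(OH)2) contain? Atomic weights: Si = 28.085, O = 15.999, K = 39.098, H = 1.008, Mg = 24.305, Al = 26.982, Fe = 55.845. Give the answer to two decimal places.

M((Mg0.53Fe0.47)3KAlSi3O10(OH)2) = 461.725 g/mol.
H contributes 2 × 1.008 = 2.016 g per mole.
2.016/461.725 = 0.0044 → 0.44%.

0.44 weight percent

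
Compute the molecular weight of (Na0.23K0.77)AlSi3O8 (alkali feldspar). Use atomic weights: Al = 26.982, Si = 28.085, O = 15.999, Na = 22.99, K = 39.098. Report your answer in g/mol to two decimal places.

M = 0.23(22.99) + 0.77(39.098) + 1(26.982) + 3(28.085) + 8(15.999)

274.62 g/mol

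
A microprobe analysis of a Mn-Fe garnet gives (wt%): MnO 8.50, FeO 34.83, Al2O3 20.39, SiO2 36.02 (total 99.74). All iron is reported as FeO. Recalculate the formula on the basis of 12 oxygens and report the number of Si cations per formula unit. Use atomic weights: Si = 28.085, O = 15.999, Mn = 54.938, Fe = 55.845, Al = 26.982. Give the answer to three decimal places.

2.993 Si apfu

MnO (M=70.937): mol = 0.11982; Mn = 0.11982, O = 0.11982.
FeO (M=71.844): mol = 0.48480; Fe = 0.48480, O = 0.48480.
Al2O3 (M=101.961): mol = 0.19998; Al = 0.39996, O = 0.59994.
SiO2 (M=60.083): mol = 0.59950; Si = 0.59950, O = 1.19900.
ΣO = 2.40356; factor = 12/ΣO = 4.99259.
Si apfu = 0.59950 × 4.99259 = 2.993.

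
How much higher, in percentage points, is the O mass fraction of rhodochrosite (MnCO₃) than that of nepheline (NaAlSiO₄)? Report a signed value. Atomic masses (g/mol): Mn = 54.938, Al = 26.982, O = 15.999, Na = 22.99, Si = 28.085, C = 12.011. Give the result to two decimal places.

-3.29 percentage points

First mineral: 47.997 g O in 114.946 g formula = 41.76 wt% O.
Second mineral: 63.996 g O in 142.053 g formula = 45.05 wt% O.
41.76% − 45.05% gives a difference of -3.29 percentage points.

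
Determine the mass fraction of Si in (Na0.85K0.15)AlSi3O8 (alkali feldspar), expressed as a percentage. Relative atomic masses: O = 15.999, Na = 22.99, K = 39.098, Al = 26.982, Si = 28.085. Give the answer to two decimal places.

31.84 mass %

M((Na0.85K0.15)AlSi3O8) = 264.635 g/mol.
Si contributes 3 × 28.085 = 84.255 g per mole.
84.255/264.635 = 0.3184 → 31.84%.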